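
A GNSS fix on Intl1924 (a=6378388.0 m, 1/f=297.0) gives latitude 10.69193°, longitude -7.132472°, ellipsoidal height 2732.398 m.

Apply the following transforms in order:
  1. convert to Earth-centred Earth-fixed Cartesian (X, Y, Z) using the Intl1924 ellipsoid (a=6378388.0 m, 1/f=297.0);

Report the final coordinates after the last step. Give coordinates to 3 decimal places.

start: φ=10.691930°, λ=-7.132472°, h=2732.398 m
→ ECEF (a=6378388.000, f=1/297.0): X=6222535.4717, Y=-778639.3106, Z=1176058.4798

X=6222535.472 m, Y=-778639.311 m, Z=1176058.480 m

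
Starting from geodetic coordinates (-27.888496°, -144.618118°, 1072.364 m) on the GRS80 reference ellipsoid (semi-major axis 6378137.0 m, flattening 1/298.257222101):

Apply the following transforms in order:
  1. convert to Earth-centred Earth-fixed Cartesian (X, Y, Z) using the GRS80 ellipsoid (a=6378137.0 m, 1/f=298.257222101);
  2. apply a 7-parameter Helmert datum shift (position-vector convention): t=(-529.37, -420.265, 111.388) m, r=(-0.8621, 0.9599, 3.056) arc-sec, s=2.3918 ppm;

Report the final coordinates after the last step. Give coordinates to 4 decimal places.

X=-4600863.6588 m, Y=-3267623.8937 m, Z=-2965951.5534 m

start: φ=-27.888496°, λ=-144.618118°, h=1072.364 m
→ ECEF (a=6378137.000, f=1/298.257222101): X=-4600357.8876, Y=-3267115.2588, Z=-2966090.9111
→ Helmert 7p (PV): X=-4600863.6588, Y=-3267623.8937, Z=-2965951.5534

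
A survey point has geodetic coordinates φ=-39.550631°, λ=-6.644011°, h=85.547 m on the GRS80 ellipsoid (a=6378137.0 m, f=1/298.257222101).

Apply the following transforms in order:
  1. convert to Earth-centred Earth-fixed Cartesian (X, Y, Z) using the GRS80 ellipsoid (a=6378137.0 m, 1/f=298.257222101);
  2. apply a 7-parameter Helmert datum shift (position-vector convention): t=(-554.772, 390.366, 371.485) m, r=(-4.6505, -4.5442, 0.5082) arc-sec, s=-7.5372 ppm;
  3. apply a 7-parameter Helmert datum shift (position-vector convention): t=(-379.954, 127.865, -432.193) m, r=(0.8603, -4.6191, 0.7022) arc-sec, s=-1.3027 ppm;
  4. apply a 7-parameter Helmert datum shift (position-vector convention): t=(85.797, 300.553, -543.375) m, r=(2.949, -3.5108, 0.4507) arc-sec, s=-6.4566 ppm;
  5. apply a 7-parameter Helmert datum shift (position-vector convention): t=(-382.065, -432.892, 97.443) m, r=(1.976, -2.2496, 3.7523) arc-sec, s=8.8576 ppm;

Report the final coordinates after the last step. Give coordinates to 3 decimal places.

X=4890665.709 m, Y=-569247.783 m, Z=-4039823.836 m

start: φ=-39.550631°, λ=-6.644011°, h=85.547 m
→ ECEF (a=6378137.000, f=1/298.257222101): X=4891620.9958, Y=-569787.9356, Z=-4039693.9709
→ Helmert 7p (PV): X=4891119.7559, Y=-569472.3023, Z=-4039171.4254
→ Helmert 7p (PV): X=4890825.8222, Y=-569310.1976, Z=-4039491.2001
→ Helmert 7p (PV): X=4890950.0401, Y=-568937.5292, Z=-4039933.3877
→ Helmert 7p (PV): X=4890665.7086, Y=-569247.7828, Z=-4039823.8363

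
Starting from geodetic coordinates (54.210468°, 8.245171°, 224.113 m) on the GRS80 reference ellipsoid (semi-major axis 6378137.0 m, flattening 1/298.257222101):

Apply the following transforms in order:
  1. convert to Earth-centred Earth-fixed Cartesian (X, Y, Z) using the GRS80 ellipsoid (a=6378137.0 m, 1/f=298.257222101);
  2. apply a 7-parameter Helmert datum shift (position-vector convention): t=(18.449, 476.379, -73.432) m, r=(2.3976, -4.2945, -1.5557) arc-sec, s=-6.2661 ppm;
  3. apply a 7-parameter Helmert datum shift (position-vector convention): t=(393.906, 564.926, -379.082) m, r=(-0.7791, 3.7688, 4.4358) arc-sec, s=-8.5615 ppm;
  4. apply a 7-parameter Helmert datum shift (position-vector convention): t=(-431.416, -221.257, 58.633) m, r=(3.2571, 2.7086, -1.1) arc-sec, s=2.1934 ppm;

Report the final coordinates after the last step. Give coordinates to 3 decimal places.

X=3699710.749 m, Y=536839.924 m, Z=5150175.142 m

start: φ=54.210468°, λ=8.245171°, h=224.113 m
→ ECEF (a=6378137.000, f=1/298.257222101): X=3699726.6791, Y=536116.4668, Z=5150660.5673
→ Helmert 7p (PV): X=3699618.7509, Y=536501.7120, Z=5150638.1214
→ Helmert 7p (PV): X=3700063.5550, Y=537161.0604, Z=5150145.3182
→ Helmert 7p (PV): X=3699710.7495, Y=536839.9239, Z=5150175.1417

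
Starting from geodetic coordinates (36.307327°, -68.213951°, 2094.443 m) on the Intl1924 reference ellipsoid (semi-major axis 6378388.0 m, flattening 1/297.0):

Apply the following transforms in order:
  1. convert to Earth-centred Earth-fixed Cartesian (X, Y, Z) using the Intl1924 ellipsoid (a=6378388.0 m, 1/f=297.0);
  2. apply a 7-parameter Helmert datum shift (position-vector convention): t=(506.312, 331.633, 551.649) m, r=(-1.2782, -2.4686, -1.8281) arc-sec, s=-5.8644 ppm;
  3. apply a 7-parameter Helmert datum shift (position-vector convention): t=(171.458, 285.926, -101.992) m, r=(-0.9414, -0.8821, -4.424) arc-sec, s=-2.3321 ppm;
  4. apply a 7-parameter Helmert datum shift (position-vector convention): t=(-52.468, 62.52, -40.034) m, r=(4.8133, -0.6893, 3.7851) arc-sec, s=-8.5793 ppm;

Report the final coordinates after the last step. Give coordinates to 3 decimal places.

X=1911024.619 m, Y=-4779431.165 m, Z=3757350.111 m

start: φ=36.307327°, λ=-68.213951°, h=2094.443 m
→ ECEF (a=6378388.000, f=1/297.0): X=1910562.1402, Y=-4780121.3248, Z=3757026.1912
→ Helmert 7p (PV): X=1910969.9183, Y=-4779755.3105, Z=3757608.2948
→ Helmert 7p (PV): X=1911018.3335, Y=-4779482.0745, Z=3757527.5270
→ Helmert 7p (PV): X=1911024.6194, Y=-4779431.1649, Z=3757350.1114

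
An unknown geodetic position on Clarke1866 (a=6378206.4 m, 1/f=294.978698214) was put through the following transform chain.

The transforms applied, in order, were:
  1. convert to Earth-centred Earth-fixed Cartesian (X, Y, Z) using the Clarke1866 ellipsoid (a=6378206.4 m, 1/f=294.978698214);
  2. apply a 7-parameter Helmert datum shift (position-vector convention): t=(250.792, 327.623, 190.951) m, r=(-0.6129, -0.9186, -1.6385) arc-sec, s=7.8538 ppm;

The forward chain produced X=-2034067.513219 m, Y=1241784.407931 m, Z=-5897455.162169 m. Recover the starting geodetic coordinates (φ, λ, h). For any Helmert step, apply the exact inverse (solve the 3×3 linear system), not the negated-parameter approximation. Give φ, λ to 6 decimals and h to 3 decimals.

start: X=-2034067.5132, Y=1241784.4079, Z=-5897455.1622 m
→ Helmert⁻¹: X=-2034338.4548, Y=1241448.3990, Z=-5897587.0458
→ geod (Bowring, a=6378206.400): φ=-68.13116000°, λ=148.60650700°, h=1310.8030 m

φ=-68.131160°, λ=148.606507°, h=1310.803 m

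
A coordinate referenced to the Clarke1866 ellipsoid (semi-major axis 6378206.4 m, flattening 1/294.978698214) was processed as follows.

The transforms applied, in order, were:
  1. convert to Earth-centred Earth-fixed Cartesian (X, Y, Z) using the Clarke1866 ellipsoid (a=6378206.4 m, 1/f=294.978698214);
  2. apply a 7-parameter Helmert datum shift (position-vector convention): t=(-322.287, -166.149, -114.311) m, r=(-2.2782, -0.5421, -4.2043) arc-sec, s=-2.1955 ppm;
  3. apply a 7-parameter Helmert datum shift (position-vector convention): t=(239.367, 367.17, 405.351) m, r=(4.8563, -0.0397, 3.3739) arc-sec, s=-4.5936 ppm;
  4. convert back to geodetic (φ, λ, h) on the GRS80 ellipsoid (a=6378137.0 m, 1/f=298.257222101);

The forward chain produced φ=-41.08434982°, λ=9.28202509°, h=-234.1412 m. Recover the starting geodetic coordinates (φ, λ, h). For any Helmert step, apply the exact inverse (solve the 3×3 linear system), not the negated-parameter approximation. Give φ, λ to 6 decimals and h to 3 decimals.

φ=-41.088428°, λ=9.279146°, h=70.866 m

start: φ=-41.084350°, λ=9.282025°, h=-234.141 m
→ ECEF (a=6378137.000, f=1/298.257222101): X=4751227.5290, Y=776512.8917, Z=-4169334.5049
→ Helmert⁻¹: X=4751021.8764, Y=775973.4006, Z=-4169778.1941
→ Helmert⁻¹: X=4751327.8133, Y=776284.1543, Z=-4169676.9509
→ geod (Bowring, a=6378206.400): φ=-41.08842800°, λ=9.27914600°, h=70.8660 m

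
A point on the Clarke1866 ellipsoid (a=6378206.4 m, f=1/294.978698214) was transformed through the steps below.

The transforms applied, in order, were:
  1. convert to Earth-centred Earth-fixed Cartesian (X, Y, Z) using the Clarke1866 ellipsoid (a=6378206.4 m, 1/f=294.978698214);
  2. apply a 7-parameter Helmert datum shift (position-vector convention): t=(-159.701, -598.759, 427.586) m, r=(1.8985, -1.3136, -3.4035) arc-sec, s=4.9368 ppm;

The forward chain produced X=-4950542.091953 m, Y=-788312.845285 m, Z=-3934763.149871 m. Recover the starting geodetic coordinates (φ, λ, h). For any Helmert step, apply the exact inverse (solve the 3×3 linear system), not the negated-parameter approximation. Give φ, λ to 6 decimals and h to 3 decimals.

φ=-38.322318°, λ=-170.957478°, h=2826.914 m

start: X=-4950542.0920, Y=-788312.8453, Z=-3934763.1499 m
→ Helmert⁻¹: X=-4950370.0133, Y=-787828.1015, Z=-3935132.5309
→ geod (Bowring, a=6378206.400): φ=-38.32231800°, λ=-170.95747800°, h=2826.9140 m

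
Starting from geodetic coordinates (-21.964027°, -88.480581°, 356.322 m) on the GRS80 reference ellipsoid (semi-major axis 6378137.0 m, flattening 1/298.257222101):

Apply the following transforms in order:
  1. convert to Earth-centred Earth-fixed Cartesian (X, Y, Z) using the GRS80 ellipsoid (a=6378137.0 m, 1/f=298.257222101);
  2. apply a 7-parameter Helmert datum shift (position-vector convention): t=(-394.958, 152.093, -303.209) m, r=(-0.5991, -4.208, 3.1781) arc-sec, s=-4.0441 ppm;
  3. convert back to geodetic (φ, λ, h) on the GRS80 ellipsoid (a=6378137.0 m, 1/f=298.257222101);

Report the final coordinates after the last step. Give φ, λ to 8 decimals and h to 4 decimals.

φ=-21.96691754°, λ=-88.48301520°, h=293.1915 m

start: φ=-21.964027°, λ=-88.480581°, h=356.322 m
→ ECEF (a=6378137.000, f=1/298.257222101): X=156928.3802, Y=-5916225.9072, Z=-2370852.4567
→ Helmert 7p (PV): X=156672.3110, Y=-5916054.3566, Z=-2371125.6925
→ geod (Bowring, a=6378137.000): φ=-21.96691754°, λ=-88.48301520°, h=293.1915 m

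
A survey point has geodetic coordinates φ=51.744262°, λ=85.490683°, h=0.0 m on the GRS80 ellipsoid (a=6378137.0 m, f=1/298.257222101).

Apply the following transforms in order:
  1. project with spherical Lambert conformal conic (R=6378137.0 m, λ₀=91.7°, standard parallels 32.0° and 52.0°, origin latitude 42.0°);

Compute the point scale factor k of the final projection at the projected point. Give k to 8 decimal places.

0.99917588

start: φ=51.744262°, λ=85.490683°, h=0.000 m
→ into lcc (λ₀=91.7°): φ=51.74426200°, λ−λ₀=-6.20931700°
scale k = 0.99917588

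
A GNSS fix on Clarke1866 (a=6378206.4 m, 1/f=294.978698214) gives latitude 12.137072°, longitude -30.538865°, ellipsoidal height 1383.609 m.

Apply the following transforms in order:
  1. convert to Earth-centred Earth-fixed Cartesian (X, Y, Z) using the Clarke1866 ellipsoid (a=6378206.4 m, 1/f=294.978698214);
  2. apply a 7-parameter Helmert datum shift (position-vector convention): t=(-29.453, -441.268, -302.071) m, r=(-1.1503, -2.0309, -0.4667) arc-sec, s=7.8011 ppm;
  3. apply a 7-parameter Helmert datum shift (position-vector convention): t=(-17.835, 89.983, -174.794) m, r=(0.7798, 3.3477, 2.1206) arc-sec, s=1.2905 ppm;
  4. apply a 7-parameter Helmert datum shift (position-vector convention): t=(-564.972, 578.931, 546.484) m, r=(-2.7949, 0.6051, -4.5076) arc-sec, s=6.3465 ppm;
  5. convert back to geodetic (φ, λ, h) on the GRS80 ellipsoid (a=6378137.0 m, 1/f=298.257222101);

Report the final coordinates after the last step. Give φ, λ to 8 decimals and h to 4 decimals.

start: φ=12.137072°, λ=-30.538865°, h=1383.609 m
→ ECEF (a=6378206.400, f=1/294.978698214): X=5372627.3071, Y=-3169630.1783, Z=1332438.6501
→ Helmert 7p (PV): X=5372619.4754, Y=-3170100.8984, Z=1332217.5499
→ Helmert 7p (PV): X=5372662.7875, Y=-3169964.8073, Z=1331945.2920
→ Helmert 7p (PV): X=5372066.5454, Y=-3169505.3584, Z=1332527.4213
→ geod (Bowring, a=6378137.000): φ=12.13801344°, λ=-30.54049485°, h=927.0075 m

φ=12.13801344°, λ=-30.54049485°, h=927.0075 m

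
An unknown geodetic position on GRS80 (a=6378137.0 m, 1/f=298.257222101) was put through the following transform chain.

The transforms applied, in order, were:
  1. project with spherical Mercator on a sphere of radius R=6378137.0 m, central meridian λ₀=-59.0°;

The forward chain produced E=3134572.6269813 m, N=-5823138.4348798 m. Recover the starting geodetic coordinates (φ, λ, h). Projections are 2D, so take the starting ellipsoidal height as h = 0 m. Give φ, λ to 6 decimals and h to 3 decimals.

φ=-46.266370°, λ=-30.841655°, h=0.000 m

start: E=3134572.6270, N=-5823138.4349 m
→ merc⁻¹: φ=-46.26637000°, λ=-30.84165500°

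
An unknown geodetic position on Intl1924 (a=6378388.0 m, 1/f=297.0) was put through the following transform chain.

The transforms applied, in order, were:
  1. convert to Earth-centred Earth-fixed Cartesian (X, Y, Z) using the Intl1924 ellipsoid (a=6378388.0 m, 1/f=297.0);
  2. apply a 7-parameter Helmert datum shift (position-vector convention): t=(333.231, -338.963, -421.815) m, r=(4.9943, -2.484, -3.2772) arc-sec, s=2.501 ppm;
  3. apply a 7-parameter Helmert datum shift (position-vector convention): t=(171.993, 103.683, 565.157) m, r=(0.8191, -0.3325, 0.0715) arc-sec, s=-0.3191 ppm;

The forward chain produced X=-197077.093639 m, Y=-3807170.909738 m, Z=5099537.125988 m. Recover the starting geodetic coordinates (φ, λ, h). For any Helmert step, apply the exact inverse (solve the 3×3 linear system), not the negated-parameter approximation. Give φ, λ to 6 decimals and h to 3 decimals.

φ=53.406742°, λ=-92.969197°, h=2159.226 m

start: X=-197077.0936, Y=-3807170.9097, Z=5099537.1260 m
→ Helmert⁻¹: X=-197242.2497, Y=-3807255.4906, Z=5098989.0331
→ Helmert⁻¹: X=-197453.0912, Y=-3806786.6695, Z=5099492.6463
→ geod (Bowring, a=6378388.000): φ=53.40674200°, λ=-92.96919700°, h=2159.2260 m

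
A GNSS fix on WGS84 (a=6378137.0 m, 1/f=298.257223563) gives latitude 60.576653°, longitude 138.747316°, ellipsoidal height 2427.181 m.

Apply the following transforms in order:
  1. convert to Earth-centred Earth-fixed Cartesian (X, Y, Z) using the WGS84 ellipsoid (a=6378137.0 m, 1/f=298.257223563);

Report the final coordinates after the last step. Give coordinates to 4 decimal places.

X=-2362555.7233 m, Y=2072101.5602 m, Z=5534435.2193 m

start: φ=60.576653°, λ=138.747316°, h=2427.181 m
→ ECEF (a=6378137.000, f=1/298.257223563): X=-2362555.7233, Y=2072101.5602, Z=5534435.2193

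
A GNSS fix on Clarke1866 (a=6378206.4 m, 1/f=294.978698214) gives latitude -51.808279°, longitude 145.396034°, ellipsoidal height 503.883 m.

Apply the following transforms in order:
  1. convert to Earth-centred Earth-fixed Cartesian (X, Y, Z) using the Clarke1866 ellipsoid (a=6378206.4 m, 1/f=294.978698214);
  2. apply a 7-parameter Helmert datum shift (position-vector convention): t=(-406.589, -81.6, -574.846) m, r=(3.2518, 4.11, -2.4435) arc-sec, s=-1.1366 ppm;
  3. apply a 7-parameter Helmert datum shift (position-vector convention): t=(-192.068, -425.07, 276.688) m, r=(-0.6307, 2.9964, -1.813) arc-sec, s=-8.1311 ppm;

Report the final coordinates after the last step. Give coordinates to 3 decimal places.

start: φ=-51.808279°, λ=145.396034°, h=503.883 m
→ ECEF (a=6378206.400, f=1/294.978698214): X=-3253039.1365, Y=2244453.7341, Z=-4989834.1277
→ Helmert 7p (PV): X=-3253514.8659, Y=2244486.7853, Z=-4990303.0986
→ Helmert 7p (PV): X=-3253733.2445, Y=2244056.8035, Z=-4989945.4336

X=-3253733.244 m, Y=2244056.803 m, Z=-4989945.434 m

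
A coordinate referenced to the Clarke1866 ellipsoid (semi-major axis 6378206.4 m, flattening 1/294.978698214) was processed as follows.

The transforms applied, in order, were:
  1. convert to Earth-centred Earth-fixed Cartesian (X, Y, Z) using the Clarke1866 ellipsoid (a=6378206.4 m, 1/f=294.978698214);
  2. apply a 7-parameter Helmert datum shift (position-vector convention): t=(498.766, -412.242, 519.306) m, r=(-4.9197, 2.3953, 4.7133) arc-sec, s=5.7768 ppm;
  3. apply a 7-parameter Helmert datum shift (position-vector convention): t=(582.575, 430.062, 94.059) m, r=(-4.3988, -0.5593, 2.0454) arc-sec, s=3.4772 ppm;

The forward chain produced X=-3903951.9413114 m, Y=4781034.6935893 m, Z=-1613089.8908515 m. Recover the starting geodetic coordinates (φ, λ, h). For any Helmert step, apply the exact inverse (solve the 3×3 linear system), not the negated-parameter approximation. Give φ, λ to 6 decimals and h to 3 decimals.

φ=-14.743509°, λ=129.238813°, h=3676.021 m

start: X=-3903951.9413, Y=4781034.6936, Z=-1613089.8909 m
→ Helmert⁻¹: X=-3904477.9066, Y=4780661.1270, Z=-1613065.8010
→ Helmert⁻¹: X=-3904826.1239, Y=4781173.4624, Z=-1613507.0938
→ geod (Bowring, a=6378206.400): φ=-14.74350900°, λ=129.23881300°, h=3676.0210 m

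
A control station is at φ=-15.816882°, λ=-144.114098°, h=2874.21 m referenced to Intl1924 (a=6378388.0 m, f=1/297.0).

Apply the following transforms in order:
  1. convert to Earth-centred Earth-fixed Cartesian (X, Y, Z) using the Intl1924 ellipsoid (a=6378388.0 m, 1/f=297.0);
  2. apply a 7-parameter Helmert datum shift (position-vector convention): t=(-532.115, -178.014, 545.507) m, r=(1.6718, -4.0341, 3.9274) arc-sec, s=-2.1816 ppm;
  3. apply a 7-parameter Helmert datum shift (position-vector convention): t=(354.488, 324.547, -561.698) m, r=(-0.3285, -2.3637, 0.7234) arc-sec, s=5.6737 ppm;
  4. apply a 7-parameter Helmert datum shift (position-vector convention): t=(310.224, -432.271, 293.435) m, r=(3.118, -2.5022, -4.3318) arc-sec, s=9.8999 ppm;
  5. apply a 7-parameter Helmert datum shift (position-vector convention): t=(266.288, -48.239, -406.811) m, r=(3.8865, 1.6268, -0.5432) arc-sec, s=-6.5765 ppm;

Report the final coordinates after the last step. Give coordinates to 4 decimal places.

start: φ=-15.816882°, λ=-144.114098°, h=2874.210 m
→ ECEF (a=6378388.000, f=1/297.0): X=-4975502.4210, Y=-3599797.6598, Z=-1728044.6554
→ Helmert 7p (PV): X=-4975921.3425, Y=-3600048.5508, Z=-1727621.8653
→ Helmert 7p (PV): X=-4975562.6626, Y=-3599764.6322, Z=-1728244.6538
→ Helmert 7p (PV): X=-4975356.3306, Y=-3600101.9216, Z=-1728083.1038
→ Helmert 7p (PV): X=-4975080.4322, Y=-3600080.8212, Z=-1728507.1437

X=-4975080.4322 m, Y=-3600080.8212 m, Z=-1728507.1437 m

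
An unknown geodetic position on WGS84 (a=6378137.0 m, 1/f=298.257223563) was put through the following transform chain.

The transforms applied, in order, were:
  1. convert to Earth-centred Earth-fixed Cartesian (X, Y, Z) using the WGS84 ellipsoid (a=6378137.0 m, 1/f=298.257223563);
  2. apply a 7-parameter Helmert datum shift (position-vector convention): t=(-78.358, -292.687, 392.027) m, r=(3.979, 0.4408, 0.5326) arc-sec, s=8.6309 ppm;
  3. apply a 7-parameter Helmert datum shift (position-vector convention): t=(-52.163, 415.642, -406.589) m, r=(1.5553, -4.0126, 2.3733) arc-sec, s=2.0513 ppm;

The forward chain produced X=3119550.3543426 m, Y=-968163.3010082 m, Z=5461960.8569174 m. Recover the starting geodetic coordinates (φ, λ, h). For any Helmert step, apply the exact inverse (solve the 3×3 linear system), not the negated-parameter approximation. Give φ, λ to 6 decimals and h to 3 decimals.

φ=59.287491°, λ=-17.241153°, h=1776.414 m

start: X=3119550.3543, Y=-968163.3010, Z=5461960.8569 m
→ Helmert⁻¹: X=3119691.2353, Y=-968571.6642, Z=5462302.8550
→ Helmert⁻¹: X=3119728.4948, Y=-968173.3117, Z=5461889.0310
→ geod (Bowring, a=6378137.000): φ=59.28749100°, λ=-17.24115300°, h=1776.4140 m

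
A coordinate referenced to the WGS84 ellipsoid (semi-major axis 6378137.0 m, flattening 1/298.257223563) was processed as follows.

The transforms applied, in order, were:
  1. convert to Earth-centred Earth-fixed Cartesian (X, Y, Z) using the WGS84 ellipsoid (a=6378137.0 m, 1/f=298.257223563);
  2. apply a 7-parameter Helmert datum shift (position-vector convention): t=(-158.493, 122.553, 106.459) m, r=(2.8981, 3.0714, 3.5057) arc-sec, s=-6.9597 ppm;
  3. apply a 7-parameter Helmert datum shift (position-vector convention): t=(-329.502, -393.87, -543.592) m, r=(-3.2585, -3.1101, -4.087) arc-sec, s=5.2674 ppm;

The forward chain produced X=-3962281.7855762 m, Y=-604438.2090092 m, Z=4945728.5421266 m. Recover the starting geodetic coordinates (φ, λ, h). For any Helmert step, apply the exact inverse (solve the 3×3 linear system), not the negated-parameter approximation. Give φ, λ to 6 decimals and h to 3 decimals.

φ=51.172203°, λ=-171.329007°, h=764.094 m

start: X=-3962281.7856, Y=-604438.2090, Z=4945728.5421 m
→ Helmert⁻¹: X=-3961844.8615, Y=-604197.7985, Z=4946296.2728
→ Helmert⁻¹: X=-3961797.8610, Y=-604187.7266, Z=4946173.7337
→ geod (Bowring, a=6378137.000): φ=51.17220300°, λ=-171.32900700°, h=764.0940 m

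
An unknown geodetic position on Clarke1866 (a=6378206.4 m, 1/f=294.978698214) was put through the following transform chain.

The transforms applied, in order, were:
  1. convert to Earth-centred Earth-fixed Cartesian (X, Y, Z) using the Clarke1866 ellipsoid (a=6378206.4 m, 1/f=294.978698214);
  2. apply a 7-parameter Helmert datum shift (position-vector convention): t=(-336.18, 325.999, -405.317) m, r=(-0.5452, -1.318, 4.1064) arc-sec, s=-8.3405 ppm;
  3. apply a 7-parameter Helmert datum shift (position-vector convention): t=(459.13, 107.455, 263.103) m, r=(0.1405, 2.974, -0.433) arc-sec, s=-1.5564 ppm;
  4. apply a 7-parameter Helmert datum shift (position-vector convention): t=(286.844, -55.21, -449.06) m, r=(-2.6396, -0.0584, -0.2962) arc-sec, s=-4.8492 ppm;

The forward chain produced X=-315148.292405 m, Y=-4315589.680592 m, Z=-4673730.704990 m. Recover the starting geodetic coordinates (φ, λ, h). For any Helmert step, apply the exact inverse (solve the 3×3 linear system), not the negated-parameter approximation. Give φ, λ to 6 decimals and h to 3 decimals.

start: X=-315148.2924, Y=-4315589.6806, Z=-4673730.7050 m
→ Helmert⁻¹: X=-315431.7921, Y=-4315496.0449, Z=-4673359.4435
→ Helmert⁻¹: X=-315814.9681, Y=-4315614.0632, Z=-4673631.4344
→ Helmert⁻¹: X=-315597.2046, Y=-4315957.4241, Z=-4673274.4861
→ geod (Bowring, a=6378206.400): φ=-47.39398500°, λ=-94.18221500°, h=2651.9860 m

φ=-47.393985°, λ=-94.182215°, h=2651.986 m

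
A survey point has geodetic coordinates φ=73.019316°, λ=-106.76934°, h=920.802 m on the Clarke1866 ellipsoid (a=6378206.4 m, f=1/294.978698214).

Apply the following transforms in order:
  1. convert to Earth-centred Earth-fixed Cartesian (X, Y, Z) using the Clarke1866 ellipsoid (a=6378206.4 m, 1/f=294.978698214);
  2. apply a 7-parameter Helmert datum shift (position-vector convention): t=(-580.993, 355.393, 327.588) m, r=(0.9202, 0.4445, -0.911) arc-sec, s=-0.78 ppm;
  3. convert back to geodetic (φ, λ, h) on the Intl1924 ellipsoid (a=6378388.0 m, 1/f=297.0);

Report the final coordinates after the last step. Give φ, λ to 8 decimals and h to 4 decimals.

φ=73.02070817°, λ=-106.78916907°, h=863.1076 m

start: φ=73.019316°, λ=-106.769340°, h=920.802 m
→ ECEF (a=6378206.400, f=1/294.978698214): X=-539188.9359, Y=-1789339.8648, Z=6078572.1007
→ Helmert 7p (PV): X=-539764.3119, Y=-1789007.8128, Z=6078888.1266
→ geod (Bowring, a=6378388.000): φ=73.02070817°, λ=-106.78916907°, h=863.1076 m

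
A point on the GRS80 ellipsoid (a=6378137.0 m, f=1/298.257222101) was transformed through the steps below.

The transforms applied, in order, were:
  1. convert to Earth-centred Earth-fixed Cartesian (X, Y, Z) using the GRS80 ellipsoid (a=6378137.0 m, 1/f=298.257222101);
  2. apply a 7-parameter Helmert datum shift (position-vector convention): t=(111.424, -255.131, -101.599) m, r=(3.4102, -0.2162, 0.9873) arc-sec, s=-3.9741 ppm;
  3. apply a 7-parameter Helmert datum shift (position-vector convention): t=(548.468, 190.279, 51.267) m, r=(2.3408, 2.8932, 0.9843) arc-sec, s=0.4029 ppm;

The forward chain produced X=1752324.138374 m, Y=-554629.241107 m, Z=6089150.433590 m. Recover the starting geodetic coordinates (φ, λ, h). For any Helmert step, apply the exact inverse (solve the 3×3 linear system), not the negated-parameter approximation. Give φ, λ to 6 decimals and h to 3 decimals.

φ=73.316640°, λ=-17.563659°, h=1858.729 m

start: X=1752324.1384, Y=-554629.2411, Z=6089150.4336 m
→ Helmert⁻¹: X=1751686.9073, Y=-554758.5531, Z=6089127.5792
→ Helmert⁻¹: X=1751586.1731, Y=-554413.3354, Z=6089260.7078
→ geod (Bowring, a=6378137.000): φ=73.31664000°, λ=-17.56365900°, h=1858.7290 m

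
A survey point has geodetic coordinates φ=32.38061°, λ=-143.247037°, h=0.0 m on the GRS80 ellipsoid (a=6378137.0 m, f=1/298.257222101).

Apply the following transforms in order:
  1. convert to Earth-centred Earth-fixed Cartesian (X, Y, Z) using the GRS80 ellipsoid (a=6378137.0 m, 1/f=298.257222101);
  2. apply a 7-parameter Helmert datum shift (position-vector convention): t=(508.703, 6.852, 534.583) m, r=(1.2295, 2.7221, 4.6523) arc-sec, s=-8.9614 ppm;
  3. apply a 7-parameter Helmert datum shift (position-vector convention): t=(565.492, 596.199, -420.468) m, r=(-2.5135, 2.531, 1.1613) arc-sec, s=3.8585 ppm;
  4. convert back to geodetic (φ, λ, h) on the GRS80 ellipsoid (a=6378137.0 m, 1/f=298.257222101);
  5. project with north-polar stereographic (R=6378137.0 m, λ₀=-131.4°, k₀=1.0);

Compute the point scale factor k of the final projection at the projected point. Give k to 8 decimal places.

1.30237056

start: φ=32.380610°, λ=-143.247037°, h=0.000 m
→ ECEF (a=6378137.000, f=1/298.257222101): X=-4319852.2176, Y=-3226134.6306, Z=3396149.5159
→ Helmert 7p (PV): X=-4319187.2189, Y=-3226216.5448, Z=3396691.4436
→ Helmert 7p (PV): X=-4318578.5486, Y=-3225615.7203, Z=3396376.3952
→ geod (Bowring, a=6378137.000): φ=32.38876682°, λ=-143.24335538°, h=-1002.4571 m
→ into stereo (λ₀=-131.4°): φ=32.38876682°, λ−λ₀=-11.84335538°
scale k = 1.30237056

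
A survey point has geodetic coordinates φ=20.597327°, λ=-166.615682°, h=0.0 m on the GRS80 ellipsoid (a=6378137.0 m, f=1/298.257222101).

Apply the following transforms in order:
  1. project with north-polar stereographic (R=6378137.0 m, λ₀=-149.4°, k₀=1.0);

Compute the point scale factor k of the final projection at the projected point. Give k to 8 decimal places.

start: φ=20.597327°, λ=-166.615682°, h=0.000 m
→ into stereo (λ₀=-149.4°): φ=20.59732700°, λ−λ₀=-17.21568200°
scale k = 1.47951102

1.47951102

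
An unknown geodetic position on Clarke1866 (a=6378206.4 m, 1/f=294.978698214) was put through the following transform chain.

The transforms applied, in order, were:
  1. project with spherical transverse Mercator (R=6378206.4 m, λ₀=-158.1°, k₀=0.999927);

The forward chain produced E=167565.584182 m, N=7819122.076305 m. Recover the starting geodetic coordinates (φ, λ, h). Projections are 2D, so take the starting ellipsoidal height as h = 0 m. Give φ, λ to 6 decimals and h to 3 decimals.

φ=70.189758°, λ=-153.654741°, h=0.000 m

start: E=167565.5842, N=7819122.0763 m
→ tm⁻¹: φ=70.18975800°, λ=-153.65474100°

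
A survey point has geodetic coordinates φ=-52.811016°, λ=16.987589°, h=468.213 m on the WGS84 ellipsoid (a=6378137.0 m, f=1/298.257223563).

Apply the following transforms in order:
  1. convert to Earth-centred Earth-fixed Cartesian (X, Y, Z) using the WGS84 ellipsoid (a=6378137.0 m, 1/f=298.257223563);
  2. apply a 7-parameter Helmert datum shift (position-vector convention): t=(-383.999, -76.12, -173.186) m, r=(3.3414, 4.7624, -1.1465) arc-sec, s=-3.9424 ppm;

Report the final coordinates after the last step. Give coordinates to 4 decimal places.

start: φ=-52.811016°, λ=16.987589°, h=468.213 m
→ ECEF (a=6378137.000, f=1/298.257223563): X=3695155.5662, Y=1128847.2532, Z=-5058232.0620
→ Helmert 7p (PV): X=3694646.4861, Y=1128828.0846, Z=-5058452.3359

X=3694646.4861 m, Y=1128828.0846 m, Z=-5058452.3359 m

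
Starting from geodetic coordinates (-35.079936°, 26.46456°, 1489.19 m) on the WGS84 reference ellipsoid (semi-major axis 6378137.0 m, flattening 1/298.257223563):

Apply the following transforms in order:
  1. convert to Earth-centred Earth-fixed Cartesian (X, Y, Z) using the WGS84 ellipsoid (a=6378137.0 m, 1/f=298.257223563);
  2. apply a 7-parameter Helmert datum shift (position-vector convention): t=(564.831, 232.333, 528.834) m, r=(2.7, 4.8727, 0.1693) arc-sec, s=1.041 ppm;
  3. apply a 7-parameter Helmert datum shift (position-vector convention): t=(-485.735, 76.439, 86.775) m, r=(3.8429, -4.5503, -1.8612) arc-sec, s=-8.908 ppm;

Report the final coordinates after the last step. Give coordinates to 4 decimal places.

start: φ=-35.079936°, λ=26.464560°, h=1489.190 m
→ ECEF (a=6378137.000, f=1/298.257223563): X=4678864.2424, Y=2329183.2623, Z=-3645983.6318
→ Helmert 7p (PV): X=4679345.9012, Y=2329469.5862, Z=-3645538.6356
→ Helmert 7p (PV): X=4678919.9237, Y=2329550.9703, Z=-3645272.7587

X=4678919.9237 m, Y=2329550.9703 m, Z=-3645272.7587 m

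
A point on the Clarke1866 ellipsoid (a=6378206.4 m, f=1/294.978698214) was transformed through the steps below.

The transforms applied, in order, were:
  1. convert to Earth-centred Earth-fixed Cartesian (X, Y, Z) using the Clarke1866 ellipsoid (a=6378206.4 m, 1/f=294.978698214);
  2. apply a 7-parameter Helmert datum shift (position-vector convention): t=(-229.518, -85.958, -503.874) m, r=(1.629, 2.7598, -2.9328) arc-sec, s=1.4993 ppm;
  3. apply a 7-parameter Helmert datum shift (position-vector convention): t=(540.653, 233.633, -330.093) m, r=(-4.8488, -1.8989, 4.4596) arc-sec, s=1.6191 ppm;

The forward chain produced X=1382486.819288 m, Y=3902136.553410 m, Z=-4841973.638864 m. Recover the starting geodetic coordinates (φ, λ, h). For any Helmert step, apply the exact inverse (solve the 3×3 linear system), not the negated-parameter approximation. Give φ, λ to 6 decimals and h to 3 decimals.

φ=-49.658009°, λ=70.494326°, h=3949.819 m

start: X=1382486.8193, Y=3902136.5534, Z=-4841973.6389 m
→ Helmert⁻¹: X=1381983.7205, Y=3901980.5369, Z=-4841556.7031
→ Helmert⁻¹: X=1382220.4574, Y=3902042.0650, Z=-4841057.8938
→ geod (Bowring, a=6378206.400): φ=-49.65800900°, λ=70.49432600°, h=3949.8190 m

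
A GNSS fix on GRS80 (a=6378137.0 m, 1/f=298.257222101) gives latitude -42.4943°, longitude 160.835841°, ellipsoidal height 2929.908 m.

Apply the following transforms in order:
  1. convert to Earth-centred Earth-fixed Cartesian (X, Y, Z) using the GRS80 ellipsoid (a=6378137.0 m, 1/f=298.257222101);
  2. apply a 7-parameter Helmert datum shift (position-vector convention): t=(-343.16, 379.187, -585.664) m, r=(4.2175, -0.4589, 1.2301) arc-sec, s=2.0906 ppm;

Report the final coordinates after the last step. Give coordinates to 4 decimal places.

X=-4451453.0885 m, Y=1547359.5672 m, Z=-4288799.9890 m

start: φ=-42.494300°, λ=160.835841°, h=2929.908 m
→ ECEF (a=6378137.000, f=1/298.257222101): X=-4451100.9382, Y=1546916.0097, Z=-4288227.0870
→ Helmert 7p (PV): X=-4451453.0885, Y=1547359.5672, Z=-4288799.9890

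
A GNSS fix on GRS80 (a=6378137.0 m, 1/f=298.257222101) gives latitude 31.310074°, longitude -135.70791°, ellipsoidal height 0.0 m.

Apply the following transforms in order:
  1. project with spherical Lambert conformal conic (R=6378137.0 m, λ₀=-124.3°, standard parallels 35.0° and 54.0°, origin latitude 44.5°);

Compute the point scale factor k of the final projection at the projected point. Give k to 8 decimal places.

1.01216826

start: φ=31.310074°, λ=-135.707910°, h=0.000 m
→ into lcc (λ₀=-124.3°): φ=31.31007400°, λ−λ₀=-11.40791000°
scale k = 1.01216826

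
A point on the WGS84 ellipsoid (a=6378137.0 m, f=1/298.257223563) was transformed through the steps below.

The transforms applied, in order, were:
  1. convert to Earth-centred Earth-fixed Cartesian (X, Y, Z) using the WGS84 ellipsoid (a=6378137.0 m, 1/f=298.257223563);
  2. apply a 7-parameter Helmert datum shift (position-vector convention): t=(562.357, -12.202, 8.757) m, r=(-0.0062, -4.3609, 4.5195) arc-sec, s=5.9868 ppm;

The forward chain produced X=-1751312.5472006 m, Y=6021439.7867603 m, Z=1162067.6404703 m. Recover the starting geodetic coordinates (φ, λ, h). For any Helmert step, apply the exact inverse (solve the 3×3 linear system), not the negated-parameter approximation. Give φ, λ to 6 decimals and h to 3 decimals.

φ=10.567517°, λ=106.220300°, h=416.462 m

start: X=-1751312.5472, Y=6021439.7868, Z=1162067.6405 m
→ Helmert⁻¹: X=-1751707.9100, Y=6021454.2868, Z=1162089.1425
→ geod (Bowring, a=6378137.000): φ=10.56751700°, λ=106.22030000°, h=416.4620 m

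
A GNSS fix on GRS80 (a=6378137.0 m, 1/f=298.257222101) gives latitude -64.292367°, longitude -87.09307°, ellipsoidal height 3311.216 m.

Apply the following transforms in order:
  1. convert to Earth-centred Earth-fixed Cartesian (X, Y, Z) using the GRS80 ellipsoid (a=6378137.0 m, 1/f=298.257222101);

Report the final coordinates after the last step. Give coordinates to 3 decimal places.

start: φ=-64.292367°, λ=-87.093070°, h=3311.216 m
→ ECEF (a=6378137.000, f=1/298.257222101): X=140765.5060, Y=-2772116.2748, Z=-5726911.4129

X=140765.506 m, Y=-2772116.275 m, Z=-5726911.413 m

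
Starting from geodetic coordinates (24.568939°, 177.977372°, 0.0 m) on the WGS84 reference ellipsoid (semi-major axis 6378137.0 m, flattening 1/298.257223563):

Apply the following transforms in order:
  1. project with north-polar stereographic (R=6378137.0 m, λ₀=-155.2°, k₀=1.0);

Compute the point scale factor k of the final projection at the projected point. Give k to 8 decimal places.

1.41264106

start: φ=24.568939°, λ=177.977372°, h=0.000 m
→ into stereo (λ₀=-155.2°): φ=24.56893900°, λ−λ₀=-26.82262800°
scale k = 1.41264106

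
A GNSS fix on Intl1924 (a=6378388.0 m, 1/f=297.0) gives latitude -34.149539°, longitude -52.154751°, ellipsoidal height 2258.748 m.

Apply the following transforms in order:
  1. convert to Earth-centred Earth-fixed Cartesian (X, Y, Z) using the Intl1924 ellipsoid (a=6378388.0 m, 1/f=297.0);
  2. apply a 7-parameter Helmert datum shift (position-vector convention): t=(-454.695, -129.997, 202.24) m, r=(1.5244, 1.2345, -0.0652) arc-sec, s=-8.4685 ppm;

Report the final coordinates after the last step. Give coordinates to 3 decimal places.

start: φ=-34.149539°, λ=-52.154751°, h=2258.748 m
→ ECEF (a=6378388.000, f=1/297.0): X=3243164.5290, Y=-4174251.3077, Z=-3561508.6080
→ Helmert 7p (PV): X=3242659.7343, Y=-4174320.6591, Z=-3561326.4672

X=3242659.734 m, Y=-4174320.659 m, Z=-3561326.467 m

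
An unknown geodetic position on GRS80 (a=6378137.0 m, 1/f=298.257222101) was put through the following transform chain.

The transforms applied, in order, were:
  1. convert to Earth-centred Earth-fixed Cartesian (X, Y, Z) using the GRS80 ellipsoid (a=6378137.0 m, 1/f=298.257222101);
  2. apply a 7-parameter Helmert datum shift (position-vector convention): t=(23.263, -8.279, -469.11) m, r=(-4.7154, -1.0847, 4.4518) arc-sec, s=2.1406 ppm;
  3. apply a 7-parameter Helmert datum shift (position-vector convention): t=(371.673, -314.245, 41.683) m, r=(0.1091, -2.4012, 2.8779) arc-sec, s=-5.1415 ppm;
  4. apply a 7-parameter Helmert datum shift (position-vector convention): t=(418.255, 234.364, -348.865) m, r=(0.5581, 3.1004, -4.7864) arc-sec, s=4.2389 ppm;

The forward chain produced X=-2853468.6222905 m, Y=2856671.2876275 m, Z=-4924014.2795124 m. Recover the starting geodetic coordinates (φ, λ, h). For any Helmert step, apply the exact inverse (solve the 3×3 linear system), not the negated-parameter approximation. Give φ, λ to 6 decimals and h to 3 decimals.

φ=-50.827118°, λ=134.973560°, h=2259.704 m

start: X=-2853468.6223, Y=2856671.2876, Z=-4924014.2795 m
→ Helmert⁻¹: X=-2853867.0530, Y=2856345.2689, Z=-4923695.1692
→ Helmert⁻¹: X=-2854270.8618, Y=2856711.4213, Z=-4923730.4511
→ Helmert⁻¹: X=-2854252.2448, Y=2856887.7365, Z=-4923170.4815
→ geod (Bowring, a=6378137.000): φ=-50.82711800°, λ=134.97356000°, h=2259.7040 m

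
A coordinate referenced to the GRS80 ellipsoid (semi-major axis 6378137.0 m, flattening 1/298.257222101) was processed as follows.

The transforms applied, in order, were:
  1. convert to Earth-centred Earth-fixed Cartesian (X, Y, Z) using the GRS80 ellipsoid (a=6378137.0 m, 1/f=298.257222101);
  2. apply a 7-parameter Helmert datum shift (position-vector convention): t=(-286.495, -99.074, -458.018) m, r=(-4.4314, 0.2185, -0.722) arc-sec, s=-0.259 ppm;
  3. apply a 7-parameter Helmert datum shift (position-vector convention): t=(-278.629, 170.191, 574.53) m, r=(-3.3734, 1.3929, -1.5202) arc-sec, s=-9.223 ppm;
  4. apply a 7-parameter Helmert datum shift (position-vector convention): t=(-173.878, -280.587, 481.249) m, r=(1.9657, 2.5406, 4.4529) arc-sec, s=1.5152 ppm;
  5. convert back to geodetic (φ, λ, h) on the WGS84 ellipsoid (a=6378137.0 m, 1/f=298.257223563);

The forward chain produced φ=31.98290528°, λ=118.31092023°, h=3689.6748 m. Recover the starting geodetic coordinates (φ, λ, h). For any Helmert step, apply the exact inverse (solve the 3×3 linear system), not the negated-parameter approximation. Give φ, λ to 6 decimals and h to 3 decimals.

start: φ=31.982905°, λ=118.310920°, h=3689.675 m
→ ECEF (a=6378137.000, f=1/298.257223563): X=-2569610.1826, Y=4770105.7639, Z=3360778.0408
→ Helmert⁻¹: X=-2569370.8136, Y=4770466.6138, Z=3360214.5905
→ Helmert⁻¹: X=-2569173.7252, Y=4770266.5371, Z=3359731.7135
→ Helmert⁻¹: X=-2568908.1529, Y=4770285.6620, Z=3360290.3654
→ geod (Bowring, a=6378137.000): φ=31.98001000°, λ=118.30348200°, h=3283.3520 m

φ=31.980010°, λ=118.303482°, h=3283.352 m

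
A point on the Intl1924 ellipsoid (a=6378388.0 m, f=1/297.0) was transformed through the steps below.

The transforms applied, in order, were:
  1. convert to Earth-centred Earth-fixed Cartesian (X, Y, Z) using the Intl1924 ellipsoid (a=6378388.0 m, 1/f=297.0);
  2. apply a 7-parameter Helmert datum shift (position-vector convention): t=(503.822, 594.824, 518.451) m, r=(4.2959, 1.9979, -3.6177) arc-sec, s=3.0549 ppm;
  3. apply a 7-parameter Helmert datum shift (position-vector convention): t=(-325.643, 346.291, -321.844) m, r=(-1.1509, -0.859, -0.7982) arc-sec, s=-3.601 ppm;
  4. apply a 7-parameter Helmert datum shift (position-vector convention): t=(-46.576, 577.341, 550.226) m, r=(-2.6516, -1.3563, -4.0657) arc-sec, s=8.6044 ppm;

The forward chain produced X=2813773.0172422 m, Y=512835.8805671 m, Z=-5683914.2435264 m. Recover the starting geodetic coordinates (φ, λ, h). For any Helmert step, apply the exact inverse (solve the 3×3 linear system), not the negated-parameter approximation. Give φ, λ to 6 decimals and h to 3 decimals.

start: X=2813773.0172, Y=512835.8806, Z=-5683914.2435 m
→ Helmert⁻¹: X=2813747.9045, Y=512382.6690, Z=-5684427.4736
→ Helmert⁻¹: X=2814058.0275, Y=512080.8276, Z=-5684134.9601
→ Helmert⁻¹: X=2813591.7024, Y=511415.3947, Z=-5684619.4437
→ geod (Bowring, a=6378388.000): φ=-63.44974700°, λ=10.30195400°, h=2159.0390 m

φ=-63.449747°, λ=10.301954°, h=2159.039 m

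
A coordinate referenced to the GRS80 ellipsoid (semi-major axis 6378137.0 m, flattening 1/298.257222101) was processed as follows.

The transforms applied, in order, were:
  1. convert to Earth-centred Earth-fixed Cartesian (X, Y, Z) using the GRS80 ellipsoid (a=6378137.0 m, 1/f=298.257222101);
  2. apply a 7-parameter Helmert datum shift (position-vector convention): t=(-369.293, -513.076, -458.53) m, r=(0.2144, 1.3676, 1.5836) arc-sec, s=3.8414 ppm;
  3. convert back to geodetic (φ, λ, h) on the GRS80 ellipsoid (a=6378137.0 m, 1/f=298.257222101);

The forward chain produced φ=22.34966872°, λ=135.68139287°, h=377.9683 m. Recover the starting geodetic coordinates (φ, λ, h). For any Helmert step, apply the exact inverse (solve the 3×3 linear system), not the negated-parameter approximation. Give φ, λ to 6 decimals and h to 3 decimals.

φ=22.352860°, λ=135.674976°, h=614.960 m

start: φ=22.349669°, λ=135.681393°, h=377.968 m
→ ECEF (a=6378137.000, f=1/298.257222101): X=-4222837.6013, Y=4123572.8255, Z=2410412.4567
→ Helmert⁻¹: X=-4222436.4099, Y=4124104.9830, Z=2410829.4428
→ geod (Bowring, a=6378137.000): φ=22.35286000°, λ=135.67497600°, h=614.9600 m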